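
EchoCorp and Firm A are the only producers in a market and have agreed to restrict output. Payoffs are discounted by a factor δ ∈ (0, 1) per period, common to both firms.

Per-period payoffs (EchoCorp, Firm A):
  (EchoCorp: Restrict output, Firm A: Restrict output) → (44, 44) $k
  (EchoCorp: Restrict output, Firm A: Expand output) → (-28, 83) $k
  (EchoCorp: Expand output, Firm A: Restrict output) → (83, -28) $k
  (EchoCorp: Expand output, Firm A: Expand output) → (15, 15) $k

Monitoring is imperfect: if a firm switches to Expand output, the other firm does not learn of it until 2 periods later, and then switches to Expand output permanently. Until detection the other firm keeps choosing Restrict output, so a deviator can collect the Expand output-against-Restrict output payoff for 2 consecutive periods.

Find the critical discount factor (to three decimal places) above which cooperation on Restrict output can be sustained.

0.757

Deviating for the 2 undetected periods gains 83−44 = 39 per period over cooperation, then loses 44−15 = 29 per period forever once punishment starts.
Gain: 39(1 + δ + … + δ^1); loss: 29·δ^2/(1−δ).
No profitable deviation ⇔ 39(1−δ^2) ≤ 29·δ^2, i.e. δ^2 ≥ 39/(39+29) = 39/68.
Hence δ ≥ (39/68)^(1/2) ≈ 0.757.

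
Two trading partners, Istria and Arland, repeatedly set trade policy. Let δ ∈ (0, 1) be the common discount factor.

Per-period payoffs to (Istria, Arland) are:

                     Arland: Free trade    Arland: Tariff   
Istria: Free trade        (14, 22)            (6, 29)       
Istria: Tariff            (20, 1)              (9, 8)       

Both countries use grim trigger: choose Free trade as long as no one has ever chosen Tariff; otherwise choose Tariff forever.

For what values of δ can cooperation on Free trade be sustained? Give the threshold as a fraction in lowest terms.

6/11

Istria's threshold: (20−14)/(20−9) = 6/11.
Arland's threshold: (29−22)/(29−8) = 1/3.
6/11 > 1/3, so Istria binds and δ* = 6/11.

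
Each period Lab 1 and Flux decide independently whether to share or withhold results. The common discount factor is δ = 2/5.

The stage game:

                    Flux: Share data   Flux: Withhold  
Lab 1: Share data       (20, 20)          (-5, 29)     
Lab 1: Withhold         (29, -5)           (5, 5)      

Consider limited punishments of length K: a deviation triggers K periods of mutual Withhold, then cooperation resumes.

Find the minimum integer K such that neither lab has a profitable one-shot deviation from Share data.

3

Need Σ_{k=1}^{K} δ^k ≥ (29−20)/(20−5) = 0.6000 at δ = 2/5.
At K = 2 the sum is 0.5600 < 0.6000; at K = 3 it is 0.6240 ≥ 0.6000.
So the minimum punishment length is K = 3.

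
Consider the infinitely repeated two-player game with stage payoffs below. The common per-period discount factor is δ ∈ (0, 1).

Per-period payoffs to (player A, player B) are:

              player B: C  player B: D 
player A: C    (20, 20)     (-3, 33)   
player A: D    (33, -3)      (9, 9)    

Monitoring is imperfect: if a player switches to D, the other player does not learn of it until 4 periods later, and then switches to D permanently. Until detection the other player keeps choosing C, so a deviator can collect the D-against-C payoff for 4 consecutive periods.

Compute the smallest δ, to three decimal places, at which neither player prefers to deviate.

Deviating for the 4 undetected periods gains 33−20 = 13 per period over cooperation, then loses 20−9 = 11 per period forever once punishment starts.
Gain: 13(1 + δ + … + δ^3); loss: 11·δ^4/(1−δ).
No profitable deviation ⇔ 13(1−δ^4) ≤ 11·δ^4, i.e. δ^4 ≥ 13/(13+11) = 13/24.
Hence δ ≥ (13/24)^(1/4) ≈ 0.858.

0.858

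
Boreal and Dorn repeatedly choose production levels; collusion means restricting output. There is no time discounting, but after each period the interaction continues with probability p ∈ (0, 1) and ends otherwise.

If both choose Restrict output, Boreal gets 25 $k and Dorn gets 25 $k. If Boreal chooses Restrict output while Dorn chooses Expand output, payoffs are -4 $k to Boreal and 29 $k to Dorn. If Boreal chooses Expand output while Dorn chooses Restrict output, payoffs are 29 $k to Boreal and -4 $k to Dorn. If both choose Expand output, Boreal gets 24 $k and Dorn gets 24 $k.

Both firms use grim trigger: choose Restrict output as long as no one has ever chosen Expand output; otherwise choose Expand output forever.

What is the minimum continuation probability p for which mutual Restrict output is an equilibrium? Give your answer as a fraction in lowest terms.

4/5

With no time discounting, the continuation probability p plays the role of the discount factor.
Grim-trigger IC: 25/(1−p) ≥ 29 + 24p/(1−p) ⇒ p ≥ (29−25)/(29−24) = 4/5.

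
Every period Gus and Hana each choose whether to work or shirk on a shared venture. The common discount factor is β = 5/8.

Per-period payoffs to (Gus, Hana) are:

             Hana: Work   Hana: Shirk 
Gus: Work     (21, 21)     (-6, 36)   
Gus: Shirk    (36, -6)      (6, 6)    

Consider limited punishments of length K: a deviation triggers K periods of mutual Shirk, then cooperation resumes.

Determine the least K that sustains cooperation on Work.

IC: β(1−β^K)/(1−β) ≥ (36−21)/(21−6) = 1.
With β = 5/8: need 1 − β^K ≥ 1·(1−5/8)/(5/8), i.e. β^K ≤ 0.4000.
Since (5/8)^1 = 0.6250 and (5/8)^2 = 0.3906, the smallest such K is 2.

2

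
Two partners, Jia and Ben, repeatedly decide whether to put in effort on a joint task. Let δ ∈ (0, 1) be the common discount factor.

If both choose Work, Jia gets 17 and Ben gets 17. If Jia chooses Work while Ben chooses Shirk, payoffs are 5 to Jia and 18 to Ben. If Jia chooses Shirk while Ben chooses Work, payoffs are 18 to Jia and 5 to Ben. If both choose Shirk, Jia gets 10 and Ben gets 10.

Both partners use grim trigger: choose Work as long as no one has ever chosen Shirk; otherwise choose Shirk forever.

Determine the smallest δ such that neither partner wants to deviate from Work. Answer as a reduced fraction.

1/8

Under grim trigger the critical discount factor is (T−C)/(T−P) with T = 18, C = 17, P = 10.
δ* = (18−17)/(18−10) = 1/8.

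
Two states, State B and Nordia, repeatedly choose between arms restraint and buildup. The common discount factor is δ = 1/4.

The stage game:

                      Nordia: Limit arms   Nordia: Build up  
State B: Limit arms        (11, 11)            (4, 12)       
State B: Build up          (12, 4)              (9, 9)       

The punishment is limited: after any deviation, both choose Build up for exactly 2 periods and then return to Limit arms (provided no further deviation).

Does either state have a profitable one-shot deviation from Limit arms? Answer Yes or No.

Yes

Comparing payoff streams over the 3 periods until play realigns: cooperate → 11(1+δ+…+δ^2); deviate → 12 + 9(δ+…+δ^2).
Cooperation is sustained iff (11−9)(δ+…+δ^2) ≥ 12−11.
δ+…+δ^2 = 1/4·(1−(1/4)^2)/(1−1/4) = 0.3125, and (12−11)/(11−9) = 0.5000.
0.3125 < 0.5000, so cooperation is not sustainable.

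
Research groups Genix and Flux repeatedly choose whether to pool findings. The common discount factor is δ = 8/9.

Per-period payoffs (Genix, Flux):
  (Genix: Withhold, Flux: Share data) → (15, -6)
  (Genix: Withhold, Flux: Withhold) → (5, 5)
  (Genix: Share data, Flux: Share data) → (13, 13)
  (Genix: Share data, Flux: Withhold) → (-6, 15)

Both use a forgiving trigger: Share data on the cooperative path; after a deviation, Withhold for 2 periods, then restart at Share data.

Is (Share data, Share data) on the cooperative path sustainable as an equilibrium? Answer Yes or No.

Yes

IC: δ+…+δ^2 ≥ (15−13)/(13−5) = 1/4.
At δ = 8/9: partial sum = 1.6790 ≥ 0.2500. Cooperation sustainable.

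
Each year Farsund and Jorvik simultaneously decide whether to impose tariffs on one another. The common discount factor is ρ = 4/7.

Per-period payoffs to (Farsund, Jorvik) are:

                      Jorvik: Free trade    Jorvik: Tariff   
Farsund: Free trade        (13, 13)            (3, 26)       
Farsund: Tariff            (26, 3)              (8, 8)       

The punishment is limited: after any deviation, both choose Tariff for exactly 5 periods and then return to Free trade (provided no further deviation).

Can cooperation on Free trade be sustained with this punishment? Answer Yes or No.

A one-shot deviation gives 26 now, then 8 for 5 periods, then back to 13.
Gain from deviating: (26−13) today; loss: (13−8) in each of the next 5 periods.
No-deviation condition: (13−8)(ρ+…+ρ^5) ≥ 26−13, i.e. ρ+…+ρ^5 ≥ 13/5.
At ρ = 4/7: ρ+…+ρ^5 = 1.2521 < 2.6000.
So cooperation is not sustainable.

No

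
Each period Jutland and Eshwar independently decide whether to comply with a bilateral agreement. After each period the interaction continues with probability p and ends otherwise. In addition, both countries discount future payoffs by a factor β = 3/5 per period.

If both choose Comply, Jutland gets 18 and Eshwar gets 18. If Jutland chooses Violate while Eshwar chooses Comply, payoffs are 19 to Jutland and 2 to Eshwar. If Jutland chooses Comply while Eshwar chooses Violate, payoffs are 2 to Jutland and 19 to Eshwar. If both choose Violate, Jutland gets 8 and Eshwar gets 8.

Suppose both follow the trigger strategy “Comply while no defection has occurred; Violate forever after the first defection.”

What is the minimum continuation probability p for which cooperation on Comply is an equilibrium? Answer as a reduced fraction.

5/33

Expected continuation weight on next period's payoff is β·p = 3/5·p, which plays the role of the discount factor.
Cooperation requires 3/5·p ≥ (19−18)/(19−8) = 1/11, hence p ≥ 5/33.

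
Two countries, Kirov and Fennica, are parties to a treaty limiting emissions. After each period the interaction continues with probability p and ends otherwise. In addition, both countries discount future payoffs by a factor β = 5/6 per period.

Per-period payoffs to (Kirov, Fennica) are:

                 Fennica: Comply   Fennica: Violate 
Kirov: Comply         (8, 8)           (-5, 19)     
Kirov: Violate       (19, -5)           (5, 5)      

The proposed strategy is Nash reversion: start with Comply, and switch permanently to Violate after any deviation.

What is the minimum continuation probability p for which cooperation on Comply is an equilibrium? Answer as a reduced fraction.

33/35

With continuation probability p and discount β, the effective per-period discount factor is βp.
Grim-trigger IC: βp ≥ (19−8)/(19−5) = 11/14.
So p ≥ (11/14)/(5/6) = 33/35.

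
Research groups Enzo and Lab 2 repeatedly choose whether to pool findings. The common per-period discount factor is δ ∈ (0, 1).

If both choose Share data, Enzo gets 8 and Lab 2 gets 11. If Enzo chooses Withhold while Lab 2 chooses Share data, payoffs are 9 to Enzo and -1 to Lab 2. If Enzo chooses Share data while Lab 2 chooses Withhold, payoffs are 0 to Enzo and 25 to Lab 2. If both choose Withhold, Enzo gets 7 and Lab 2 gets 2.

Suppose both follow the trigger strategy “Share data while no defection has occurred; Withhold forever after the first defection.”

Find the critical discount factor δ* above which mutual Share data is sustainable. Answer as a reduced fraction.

14/23

Enzo's threshold: (9−8)/(9−7) = 1/2.
Lab 2's threshold: (25−11)/(25−2) = 14/23.
1/2 < 14/23, so Lab 2 binds and δ* = 14/23.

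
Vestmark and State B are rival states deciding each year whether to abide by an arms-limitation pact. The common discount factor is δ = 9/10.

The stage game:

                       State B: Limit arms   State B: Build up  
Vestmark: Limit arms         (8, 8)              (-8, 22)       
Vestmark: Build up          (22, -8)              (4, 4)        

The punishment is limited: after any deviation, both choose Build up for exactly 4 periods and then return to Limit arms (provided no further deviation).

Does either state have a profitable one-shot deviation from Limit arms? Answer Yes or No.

A one-shot deviation gives 22 now, then 4 for 4 periods, then back to 8.
Gain from deviating: (22−8) today; loss: (8−4) in each of the next 4 periods.
No-deviation condition: (8−4)(δ+…+δ^4) ≥ 22−8, i.e. δ+…+δ^4 ≥ 7/2.
At δ = 9/10: δ+…+δ^4 = 3.0951 < 3.5000.
So cooperation is not sustainable.

Yes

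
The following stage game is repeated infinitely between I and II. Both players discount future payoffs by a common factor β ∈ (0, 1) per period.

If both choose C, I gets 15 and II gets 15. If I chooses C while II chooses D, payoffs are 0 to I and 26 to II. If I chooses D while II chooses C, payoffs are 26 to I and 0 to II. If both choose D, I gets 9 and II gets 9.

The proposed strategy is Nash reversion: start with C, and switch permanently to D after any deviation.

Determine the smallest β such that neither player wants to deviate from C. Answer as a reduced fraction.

11/17

Under grim trigger the critical discount factor is (T−C)/(T−P) with T = 26, C = 15, P = 9.
β* = (26−15)/(26−9) = 11/17.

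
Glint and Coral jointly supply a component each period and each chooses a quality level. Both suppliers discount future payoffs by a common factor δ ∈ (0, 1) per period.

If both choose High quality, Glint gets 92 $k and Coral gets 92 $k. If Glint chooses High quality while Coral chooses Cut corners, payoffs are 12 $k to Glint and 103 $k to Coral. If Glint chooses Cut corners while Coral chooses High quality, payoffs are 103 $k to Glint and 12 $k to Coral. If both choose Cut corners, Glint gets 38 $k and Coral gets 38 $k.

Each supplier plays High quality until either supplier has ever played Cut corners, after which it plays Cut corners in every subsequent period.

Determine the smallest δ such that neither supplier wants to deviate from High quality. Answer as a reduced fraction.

11/65

One-period gain from deviating is 103 − 92 = 11. The loss is 92 − 38 = 54 in every subsequent period, with present value 54·δ/(1−δ).
Deviation is unprofitable when 54·δ/(1−δ) ≥ 11, i.e. δ/(1−δ) ≥ 11/54.
Equivalently δ ≥ 11/(11+54) = 11/65.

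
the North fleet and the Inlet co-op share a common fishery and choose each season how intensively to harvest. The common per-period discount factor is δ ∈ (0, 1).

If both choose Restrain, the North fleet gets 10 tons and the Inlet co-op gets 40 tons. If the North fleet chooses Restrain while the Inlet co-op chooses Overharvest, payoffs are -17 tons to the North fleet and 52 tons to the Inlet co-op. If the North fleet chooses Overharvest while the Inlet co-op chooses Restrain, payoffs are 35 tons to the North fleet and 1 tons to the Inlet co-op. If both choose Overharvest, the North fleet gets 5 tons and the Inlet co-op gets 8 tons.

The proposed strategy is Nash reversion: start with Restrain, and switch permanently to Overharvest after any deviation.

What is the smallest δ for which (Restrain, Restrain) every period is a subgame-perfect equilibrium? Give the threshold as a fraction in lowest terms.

the North fleet's threshold: (35−10)/(35−5) = 5/6.
the Inlet co-op's threshold: (52−40)/(52−8) = 3/11.
5/6 > 3/11, so the North fleet binds and δ* = 5/6.

5/6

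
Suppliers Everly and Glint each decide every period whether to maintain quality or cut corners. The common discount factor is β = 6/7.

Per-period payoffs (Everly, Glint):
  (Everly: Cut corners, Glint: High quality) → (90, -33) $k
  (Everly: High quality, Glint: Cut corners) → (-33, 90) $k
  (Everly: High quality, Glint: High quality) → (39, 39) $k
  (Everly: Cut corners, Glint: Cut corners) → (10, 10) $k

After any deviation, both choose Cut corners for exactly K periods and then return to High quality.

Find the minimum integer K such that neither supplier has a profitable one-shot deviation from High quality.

3

No profitable deviation requires (39−10)(β+…+β^K) ≥ 90−39, i.e. β+…+β^K ≥ 51/29 ≈ 1.7586.
With β = 6/7, the partial sums are K=1: 0.8571, K=2: 1.5918, K=3: 2.2216.
K = 3 is the first length at which the sum reaches 1.7586.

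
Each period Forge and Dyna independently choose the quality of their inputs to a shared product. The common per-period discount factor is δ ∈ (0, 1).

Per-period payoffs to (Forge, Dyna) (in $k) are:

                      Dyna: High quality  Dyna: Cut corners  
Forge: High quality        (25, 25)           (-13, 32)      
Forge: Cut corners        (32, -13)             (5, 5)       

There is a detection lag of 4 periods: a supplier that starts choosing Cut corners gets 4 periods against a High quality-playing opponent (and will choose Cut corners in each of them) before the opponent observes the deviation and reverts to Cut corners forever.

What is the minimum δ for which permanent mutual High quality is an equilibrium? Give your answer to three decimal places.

0.714

The best deviation is to choose Cut corners for all 4 undetected periods, earning 32 each, then 5 forever once detected.
Deviation value: 32(1−δ^4)/(1−δ) + 5δ^4/(1−δ); cooperation value: 25/(1−δ).
IC: 25 ≥ 32(1−δ^4) + 5δ^4 = 32 − 27δ^4.
So δ^4 ≥ 7/27, giving δ ≥ (7/27)^(1/4) ≈ 0.714.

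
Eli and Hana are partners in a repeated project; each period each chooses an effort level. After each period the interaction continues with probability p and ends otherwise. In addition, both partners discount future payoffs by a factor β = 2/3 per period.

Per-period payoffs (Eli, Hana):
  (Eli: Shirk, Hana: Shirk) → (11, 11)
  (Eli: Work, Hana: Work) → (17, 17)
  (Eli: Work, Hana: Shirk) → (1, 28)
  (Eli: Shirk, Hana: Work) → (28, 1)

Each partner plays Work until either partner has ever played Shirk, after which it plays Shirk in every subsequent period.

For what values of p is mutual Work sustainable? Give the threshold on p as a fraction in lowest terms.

33/34

Expected continuation weight on next period's payoff is β·p = 2/3·p, which plays the role of the discount factor.
Cooperation requires 2/3·p ≥ (28−17)/(28−11) = 11/17, hence p ≥ 33/34.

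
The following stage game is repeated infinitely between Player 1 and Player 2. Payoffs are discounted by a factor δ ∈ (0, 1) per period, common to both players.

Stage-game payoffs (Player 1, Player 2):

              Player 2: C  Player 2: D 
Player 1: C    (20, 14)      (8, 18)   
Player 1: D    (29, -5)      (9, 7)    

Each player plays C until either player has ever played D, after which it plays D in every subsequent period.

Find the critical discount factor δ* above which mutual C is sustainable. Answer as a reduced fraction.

For Player 1: deviation gain 29−20 = 9, per-period punishment loss 20−9 = 11. IC gives δ ≥ 9/20.
For Player 2: gain 4, loss 7 per period, so δ ≥ 4/11.
The tighter constraint is Player 1's, so cooperation needs δ ≥ 9/20.

9/20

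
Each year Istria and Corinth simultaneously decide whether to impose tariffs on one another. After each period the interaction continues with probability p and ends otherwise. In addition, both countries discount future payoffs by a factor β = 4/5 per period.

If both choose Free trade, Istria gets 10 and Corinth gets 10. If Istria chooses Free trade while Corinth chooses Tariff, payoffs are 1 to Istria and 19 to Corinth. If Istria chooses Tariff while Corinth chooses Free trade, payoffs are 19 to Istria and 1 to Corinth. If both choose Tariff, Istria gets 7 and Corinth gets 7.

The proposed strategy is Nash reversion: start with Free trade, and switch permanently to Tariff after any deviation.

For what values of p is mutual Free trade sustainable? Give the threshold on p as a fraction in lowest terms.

15/16

With continuation probability p and discount β, the effective per-period discount factor is βp.
Grim-trigger IC: βp ≥ (19−10)/(19−7) = 3/4.
So p ≥ (3/4)/(4/5) = 15/16.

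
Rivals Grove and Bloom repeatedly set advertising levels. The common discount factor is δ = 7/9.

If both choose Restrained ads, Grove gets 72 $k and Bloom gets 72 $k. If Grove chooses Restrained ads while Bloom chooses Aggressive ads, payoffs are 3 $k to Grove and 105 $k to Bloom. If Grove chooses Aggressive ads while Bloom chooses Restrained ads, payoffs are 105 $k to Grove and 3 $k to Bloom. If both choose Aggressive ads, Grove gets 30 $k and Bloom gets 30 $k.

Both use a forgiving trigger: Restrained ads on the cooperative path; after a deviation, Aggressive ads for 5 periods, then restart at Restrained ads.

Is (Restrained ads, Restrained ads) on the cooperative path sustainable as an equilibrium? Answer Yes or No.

Comparing payoff streams over the 6 periods until play realigns: cooperate → 72(1+δ+…+δ^5); deviate → 105 + 30(δ+…+δ^5).
Cooperation is sustained iff (72−30)(δ+…+δ^5) ≥ 105−72.
δ+…+δ^5 = 7/9·(1−(7/9)^5)/(1−7/9) = 2.5038, and (105−72)/(72−30) = 0.7857.
2.5038 ≥ 0.7857, so cooperation is sustainable.

Yes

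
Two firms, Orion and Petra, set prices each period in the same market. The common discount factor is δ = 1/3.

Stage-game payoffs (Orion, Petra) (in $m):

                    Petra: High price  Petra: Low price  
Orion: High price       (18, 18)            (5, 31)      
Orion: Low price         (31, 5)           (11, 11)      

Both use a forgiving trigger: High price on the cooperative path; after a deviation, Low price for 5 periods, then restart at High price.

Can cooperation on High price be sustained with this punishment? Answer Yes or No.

No

IC: δ+…+δ^5 ≥ (31−18)/(18−11) = 13/7.
At δ = 1/3: partial sum = 0.4979 < 1.8571. Cooperation not sustainable.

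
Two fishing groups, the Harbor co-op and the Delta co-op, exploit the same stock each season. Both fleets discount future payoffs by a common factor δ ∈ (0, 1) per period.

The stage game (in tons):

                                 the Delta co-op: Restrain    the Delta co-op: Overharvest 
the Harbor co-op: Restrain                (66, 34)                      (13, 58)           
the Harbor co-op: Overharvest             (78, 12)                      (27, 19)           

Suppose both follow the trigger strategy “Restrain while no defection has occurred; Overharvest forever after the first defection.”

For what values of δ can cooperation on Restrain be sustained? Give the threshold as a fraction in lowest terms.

For the Harbor co-op: deviation gain 78−66 = 12, per-period punishment loss 66−27 = 39. IC gives δ ≥ 12/51 = 4/17.
For the Delta co-op: gain 24, loss 15 per period, so δ ≥ 24/39 = 8/13.
The tighter constraint is the Delta co-op's, so cooperation needs δ ≥ 8/13.

8/13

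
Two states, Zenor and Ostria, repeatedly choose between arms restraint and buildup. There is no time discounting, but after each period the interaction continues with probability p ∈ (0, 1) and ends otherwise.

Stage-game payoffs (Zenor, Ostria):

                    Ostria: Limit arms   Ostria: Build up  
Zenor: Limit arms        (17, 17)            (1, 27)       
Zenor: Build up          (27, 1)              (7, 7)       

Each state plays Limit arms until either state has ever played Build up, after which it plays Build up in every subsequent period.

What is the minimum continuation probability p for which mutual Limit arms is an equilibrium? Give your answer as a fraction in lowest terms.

With no time discounting, the continuation probability p plays the role of the discount factor.
Grim-trigger IC: 17/(1−p) ≥ 27 + 7p/(1−p) ⇒ p ≥ (27−17)/(27−7) = 1/2.

1/2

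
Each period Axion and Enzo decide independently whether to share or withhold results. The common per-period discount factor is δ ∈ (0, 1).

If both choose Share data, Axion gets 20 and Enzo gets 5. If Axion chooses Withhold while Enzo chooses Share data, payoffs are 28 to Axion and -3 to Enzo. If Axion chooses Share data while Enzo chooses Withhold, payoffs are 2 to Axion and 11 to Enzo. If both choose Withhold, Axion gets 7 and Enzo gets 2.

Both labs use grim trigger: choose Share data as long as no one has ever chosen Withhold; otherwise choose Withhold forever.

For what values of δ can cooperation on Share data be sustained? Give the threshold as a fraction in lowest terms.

2/3

Axion: cooperation gives 20 each period; deviation gives 28 once then 7 forever.
  20/(1−δ) ≥ 28 + 7δ/(1−δ) ⇒ δ ≥ 8/21.
Enzo: cooperation gives 5 each period; deviation gives 11 once then 2 forever.
  δ ≥ 6/9 = 2/3.
Both must hold, so the binding constraint is Enzo's: δ ≥ 2/3.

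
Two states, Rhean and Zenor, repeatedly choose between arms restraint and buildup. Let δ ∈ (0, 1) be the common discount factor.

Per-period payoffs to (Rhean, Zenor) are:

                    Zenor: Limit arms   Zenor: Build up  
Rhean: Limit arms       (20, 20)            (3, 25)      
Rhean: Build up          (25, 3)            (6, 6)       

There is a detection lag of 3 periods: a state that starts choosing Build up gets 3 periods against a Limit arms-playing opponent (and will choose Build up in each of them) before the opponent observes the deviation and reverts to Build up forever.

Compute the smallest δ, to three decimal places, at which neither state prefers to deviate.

Deviating for the 3 undetected periods gains 25−20 = 5 per period over cooperation, then loses 20−6 = 14 per period forever once punishment starts.
Gain: 5(1 + δ + … + δ^2); loss: 14·δ^3/(1−δ).
No profitable deviation ⇔ 5(1−δ^3) ≤ 14·δ^3, i.e. δ^3 ≥ 5/(5+14) = 5/19.
Hence δ ≥ (5/19)^(1/3) ≈ 0.641.

0.641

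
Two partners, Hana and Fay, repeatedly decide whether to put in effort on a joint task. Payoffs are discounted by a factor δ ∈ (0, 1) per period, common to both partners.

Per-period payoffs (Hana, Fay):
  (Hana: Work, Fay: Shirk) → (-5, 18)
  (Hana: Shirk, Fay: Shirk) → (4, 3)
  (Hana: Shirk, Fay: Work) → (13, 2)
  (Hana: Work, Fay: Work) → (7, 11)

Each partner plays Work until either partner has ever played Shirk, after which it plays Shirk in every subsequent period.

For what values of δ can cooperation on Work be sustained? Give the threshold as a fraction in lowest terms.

2/3

Hana: cooperation gives 7 each period; deviation gives 13 once then 4 forever.
  7/(1−δ) ≥ 13 + 4δ/(1−δ) ⇒ δ ≥ 6/9 = 2/3.
Fay: cooperation gives 11 each period; deviation gives 18 once then 3 forever.
  δ ≥ 7/15.
Both must hold, so the binding constraint is Hana's: δ ≥ 2/3.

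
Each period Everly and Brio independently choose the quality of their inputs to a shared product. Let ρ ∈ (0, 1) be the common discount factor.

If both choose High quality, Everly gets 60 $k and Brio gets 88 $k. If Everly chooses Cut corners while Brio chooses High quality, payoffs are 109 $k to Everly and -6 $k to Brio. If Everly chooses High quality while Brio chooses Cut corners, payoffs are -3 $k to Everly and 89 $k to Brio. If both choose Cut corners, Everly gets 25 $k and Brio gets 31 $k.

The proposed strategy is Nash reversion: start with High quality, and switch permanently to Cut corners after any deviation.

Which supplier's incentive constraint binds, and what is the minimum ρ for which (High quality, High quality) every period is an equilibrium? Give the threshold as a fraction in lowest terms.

Everly's threshold: (109−60)/(109−25) = 7/12.
Brio's threshold: (89−88)/(89−31) = 1/58.
7/12 > 1/58, so Everly binds and ρ* = 7/12.

Everly; ρ ≥ 7/12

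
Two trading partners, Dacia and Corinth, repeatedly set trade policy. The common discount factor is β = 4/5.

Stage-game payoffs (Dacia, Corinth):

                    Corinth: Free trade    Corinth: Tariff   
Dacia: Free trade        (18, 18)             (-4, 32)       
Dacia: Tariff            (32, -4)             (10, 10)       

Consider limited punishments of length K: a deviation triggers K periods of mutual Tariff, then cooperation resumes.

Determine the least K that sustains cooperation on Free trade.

No profitable deviation requires (18−10)(β+…+β^K) ≥ 32−18, i.e. β+…+β^K ≥ 7/4 ≈ 1.7500.
With β = 4/5, the partial sums are K=1: 0.8000, K=2: 1.4400, K=3: 1.9520.
K = 3 is the first length at which the sum reaches 1.7500.

3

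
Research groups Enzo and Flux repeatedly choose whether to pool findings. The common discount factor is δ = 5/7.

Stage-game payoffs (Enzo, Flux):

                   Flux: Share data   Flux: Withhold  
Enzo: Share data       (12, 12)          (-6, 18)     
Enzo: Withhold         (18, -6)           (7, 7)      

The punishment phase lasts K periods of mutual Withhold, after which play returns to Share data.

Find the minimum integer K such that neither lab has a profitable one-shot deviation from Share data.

2

Need Σ_{k=1}^{K} δ^k ≥ (18−12)/(12−7) = 1.2000 at δ = 5/7.
At K = 1 the sum is 0.7143 < 1.2000; at K = 2 it is 1.2245 ≥ 1.2000.
So the minimum punishment length is K = 2.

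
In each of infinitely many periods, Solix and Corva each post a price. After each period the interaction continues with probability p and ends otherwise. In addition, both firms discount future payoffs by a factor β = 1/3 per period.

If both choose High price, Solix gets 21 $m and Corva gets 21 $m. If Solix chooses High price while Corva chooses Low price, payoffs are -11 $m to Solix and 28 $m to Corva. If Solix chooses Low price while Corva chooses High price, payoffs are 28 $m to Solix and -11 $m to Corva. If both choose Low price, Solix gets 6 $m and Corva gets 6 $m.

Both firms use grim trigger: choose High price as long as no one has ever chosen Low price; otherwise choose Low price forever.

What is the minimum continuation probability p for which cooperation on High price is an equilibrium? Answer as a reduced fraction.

With continuation probability p and discount β, the effective per-period discount factor is βp.
Grim-trigger IC: βp ≥ (28−21)/(28−6) = 7/22.
So p ≥ (7/22)/(1/3) = 21/22.

21/22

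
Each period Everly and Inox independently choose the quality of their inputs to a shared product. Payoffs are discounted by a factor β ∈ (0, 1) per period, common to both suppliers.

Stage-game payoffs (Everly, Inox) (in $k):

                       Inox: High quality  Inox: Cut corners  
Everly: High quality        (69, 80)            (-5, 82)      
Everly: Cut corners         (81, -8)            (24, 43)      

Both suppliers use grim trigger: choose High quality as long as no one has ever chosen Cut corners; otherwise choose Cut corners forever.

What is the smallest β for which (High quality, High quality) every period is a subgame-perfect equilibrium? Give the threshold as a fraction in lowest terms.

4/19

For Everly: deviation gain 81−69 = 12, per-period punishment loss 69−24 = 45. IC gives β ≥ 12/57 = 4/19.
For Inox: gain 2, loss 37 per period, so β ≥ 2/39.
The tighter constraint is Everly's, so cooperation needs β ≥ 4/19.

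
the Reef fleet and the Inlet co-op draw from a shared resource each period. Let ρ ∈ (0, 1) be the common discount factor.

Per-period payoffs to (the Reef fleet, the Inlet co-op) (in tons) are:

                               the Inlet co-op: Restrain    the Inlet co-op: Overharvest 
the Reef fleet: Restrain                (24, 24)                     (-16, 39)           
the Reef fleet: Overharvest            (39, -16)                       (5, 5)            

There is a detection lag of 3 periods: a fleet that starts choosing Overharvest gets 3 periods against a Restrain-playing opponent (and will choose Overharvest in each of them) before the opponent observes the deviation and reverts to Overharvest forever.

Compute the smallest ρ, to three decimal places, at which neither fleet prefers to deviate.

0.761

The best deviation is to choose Overharvest for all 3 undetected periods, earning 39 each, then 5 forever once detected.
Deviation value: 39(1−ρ^3)/(1−ρ) + 5ρ^3/(1−ρ); cooperation value: 24/(1−ρ).
IC: 24 ≥ 39(1−ρ^3) + 5ρ^3 = 39 − 34ρ^3.
So ρ^3 ≥ 15/34, giving ρ ≥ (15/34)^(1/3) ≈ 0.761.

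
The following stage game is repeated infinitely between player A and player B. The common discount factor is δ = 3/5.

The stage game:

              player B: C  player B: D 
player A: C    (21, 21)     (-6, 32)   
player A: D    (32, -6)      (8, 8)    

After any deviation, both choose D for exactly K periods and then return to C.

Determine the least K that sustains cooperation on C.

2

Need Σ_{k=1}^{K} δ^k ≥ (32−21)/(21−8) = 0.8462 at δ = 3/5.
At K = 1 the sum is 0.6000 < 0.8462; at K = 2 it is 0.9600 ≥ 0.8462.
So the minimum punishment length is K = 2.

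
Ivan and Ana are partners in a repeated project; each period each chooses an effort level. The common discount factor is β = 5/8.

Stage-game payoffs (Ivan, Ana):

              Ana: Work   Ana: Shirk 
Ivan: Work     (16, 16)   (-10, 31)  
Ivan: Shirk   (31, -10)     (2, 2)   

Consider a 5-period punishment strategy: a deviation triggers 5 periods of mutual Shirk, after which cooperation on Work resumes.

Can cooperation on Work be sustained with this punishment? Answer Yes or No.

IC: β+…+β^5 ≥ (31−16)/(16−2) = 15/14.
At β = 5/8: partial sum = 1.5077 ≥ 1.0714. Cooperation sustainable.

Yes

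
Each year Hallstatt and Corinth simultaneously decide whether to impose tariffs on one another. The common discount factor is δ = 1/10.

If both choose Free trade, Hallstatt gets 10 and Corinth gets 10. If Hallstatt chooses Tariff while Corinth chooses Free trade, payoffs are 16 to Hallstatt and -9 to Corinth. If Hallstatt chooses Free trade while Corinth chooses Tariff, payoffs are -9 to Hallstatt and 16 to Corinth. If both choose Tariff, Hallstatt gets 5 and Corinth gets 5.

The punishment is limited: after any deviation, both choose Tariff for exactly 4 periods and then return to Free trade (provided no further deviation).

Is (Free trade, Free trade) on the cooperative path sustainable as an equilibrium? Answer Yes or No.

A one-shot deviation gives 16 now, then 5 for 4 periods, then back to 10.
Gain from deviating: (16−10) today; loss: (10−5) in each of the next 4 periods.
No-deviation condition: (10−5)(δ+…+δ^4) ≥ 16−10, i.e. δ+…+δ^4 ≥ 6/5.
At δ = 1/10: δ+…+δ^4 = 0.1111 < 1.2000.
So cooperation is not sustainable.

No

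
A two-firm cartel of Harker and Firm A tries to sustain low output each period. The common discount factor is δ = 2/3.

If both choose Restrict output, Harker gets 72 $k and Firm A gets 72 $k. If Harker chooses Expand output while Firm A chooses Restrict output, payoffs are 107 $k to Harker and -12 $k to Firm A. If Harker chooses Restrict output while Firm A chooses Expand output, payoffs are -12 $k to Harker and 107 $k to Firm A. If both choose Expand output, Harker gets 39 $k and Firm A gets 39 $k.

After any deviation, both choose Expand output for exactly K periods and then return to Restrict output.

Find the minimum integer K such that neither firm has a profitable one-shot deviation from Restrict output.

Need Σ_{k=1}^{K} δ^k ≥ (107−72)/(72−39) = 1.0606 at δ = 2/3.
At K = 1 the sum is 0.6667 < 1.0606; at K = 2 it is 1.1111 ≥ 1.0606.
So the minimum punishment length is K = 2.

2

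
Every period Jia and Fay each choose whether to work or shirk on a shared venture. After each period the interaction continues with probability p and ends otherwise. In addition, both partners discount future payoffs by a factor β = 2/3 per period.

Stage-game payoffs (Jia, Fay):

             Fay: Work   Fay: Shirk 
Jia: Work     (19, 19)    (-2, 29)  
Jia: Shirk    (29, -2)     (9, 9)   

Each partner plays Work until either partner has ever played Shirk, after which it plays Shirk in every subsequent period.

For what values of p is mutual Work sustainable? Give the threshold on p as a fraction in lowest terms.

3/4

With continuation probability p and discount β, the effective per-period discount factor is βp.
Grim-trigger IC: βp ≥ (29−19)/(29−9) = 1/2.
So p ≥ (1/2)/(2/3) = 3/4.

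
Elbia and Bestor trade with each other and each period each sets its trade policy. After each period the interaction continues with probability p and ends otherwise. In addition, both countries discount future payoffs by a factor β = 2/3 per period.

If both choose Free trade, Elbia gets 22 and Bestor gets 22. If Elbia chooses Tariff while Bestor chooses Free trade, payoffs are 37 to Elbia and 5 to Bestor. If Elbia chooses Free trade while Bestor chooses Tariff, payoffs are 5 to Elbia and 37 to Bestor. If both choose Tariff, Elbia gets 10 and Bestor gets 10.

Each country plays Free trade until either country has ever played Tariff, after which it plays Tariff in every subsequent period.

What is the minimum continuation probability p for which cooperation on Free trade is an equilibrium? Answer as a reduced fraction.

Expected continuation weight on next period's payoff is β·p = 2/3·p, which plays the role of the discount factor.
Cooperation requires 2/3·p ≥ (37−22)/(37−10) = 5/9, hence p ≥ 5/6.

5/6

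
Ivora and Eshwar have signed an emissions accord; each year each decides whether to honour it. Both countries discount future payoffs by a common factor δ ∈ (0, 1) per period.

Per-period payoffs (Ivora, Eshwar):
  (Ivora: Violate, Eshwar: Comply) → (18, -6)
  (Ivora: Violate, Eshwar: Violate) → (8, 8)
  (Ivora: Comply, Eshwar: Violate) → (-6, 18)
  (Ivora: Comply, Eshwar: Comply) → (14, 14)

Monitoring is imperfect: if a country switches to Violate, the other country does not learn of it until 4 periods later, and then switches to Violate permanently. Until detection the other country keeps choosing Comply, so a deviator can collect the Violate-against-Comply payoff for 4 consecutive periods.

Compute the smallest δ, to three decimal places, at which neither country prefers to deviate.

A deviator earns 18 for 4 periods, then 8 forever; cooperating earns 14 forever. Multiplying the IC by (1−δ):
14 ≥ 18(1−δ^4) + 8δ^4, so 10·δ^4 ≥ 4 and δ^4 ≥ 2/5.
δ ≥ (2/5)^(1/4) ≈ 0.795.

0.795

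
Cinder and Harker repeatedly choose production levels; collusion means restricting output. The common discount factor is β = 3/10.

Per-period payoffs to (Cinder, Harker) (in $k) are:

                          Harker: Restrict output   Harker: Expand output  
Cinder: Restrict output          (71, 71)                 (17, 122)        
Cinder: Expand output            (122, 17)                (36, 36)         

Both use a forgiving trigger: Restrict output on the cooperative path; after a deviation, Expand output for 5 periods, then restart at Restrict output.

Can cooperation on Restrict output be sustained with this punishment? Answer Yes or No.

IC: β+…+β^5 ≥ (122−71)/(71−36) = 51/35.
At β = 3/10: partial sum = 0.4275 < 1.4571. Cooperation not sustainable.

No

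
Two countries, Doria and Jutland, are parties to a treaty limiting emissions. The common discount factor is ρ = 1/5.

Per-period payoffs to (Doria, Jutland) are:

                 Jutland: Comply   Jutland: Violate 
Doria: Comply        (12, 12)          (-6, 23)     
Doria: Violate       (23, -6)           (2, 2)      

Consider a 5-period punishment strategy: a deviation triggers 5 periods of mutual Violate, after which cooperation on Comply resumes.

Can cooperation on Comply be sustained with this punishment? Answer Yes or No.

No

Comparing payoff streams over the 6 periods until play realigns: cooperate → 12(1+ρ+…+ρ^5); deviate → 23 + 2(ρ+…+ρ^5).
Cooperation is sustained iff (12−2)(ρ+…+ρ^5) ≥ 23−12.
ρ+…+ρ^5 = 1/5·(1−(1/5)^5)/(1−1/5) = 0.2499, and (23−12)/(12−2) = 1.1000.
0.2499 < 1.1000, so cooperation is not sustainable.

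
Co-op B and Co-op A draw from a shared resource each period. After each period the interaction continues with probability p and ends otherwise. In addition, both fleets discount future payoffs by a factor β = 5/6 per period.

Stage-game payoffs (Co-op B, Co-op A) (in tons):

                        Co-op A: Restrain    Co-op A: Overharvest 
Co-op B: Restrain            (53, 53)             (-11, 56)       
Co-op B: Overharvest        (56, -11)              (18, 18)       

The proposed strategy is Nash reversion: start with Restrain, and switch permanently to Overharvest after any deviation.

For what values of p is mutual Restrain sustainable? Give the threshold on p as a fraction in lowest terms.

With continuation probability p and discount β, the effective per-period discount factor is βp.
Grim-trigger IC: βp ≥ (56−53)/(56−18) = 3/38.
So p ≥ (3/38)/(5/6) = 9/95.

9/95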